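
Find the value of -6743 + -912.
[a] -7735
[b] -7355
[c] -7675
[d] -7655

-6743 + -912 = -7655
d) -7655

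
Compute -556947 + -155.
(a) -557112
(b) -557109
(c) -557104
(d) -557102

-556947 + -155 = -557102
d) -557102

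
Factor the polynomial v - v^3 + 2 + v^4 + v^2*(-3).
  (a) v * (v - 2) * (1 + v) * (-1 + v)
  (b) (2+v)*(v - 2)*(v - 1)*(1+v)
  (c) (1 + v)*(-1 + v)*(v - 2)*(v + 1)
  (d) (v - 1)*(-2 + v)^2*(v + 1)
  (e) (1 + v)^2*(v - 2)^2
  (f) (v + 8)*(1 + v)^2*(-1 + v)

We need to factor v - v^3 + 2 + v^4 + v^2*(-3).
The factored form is (1 + v)*(-1 + v)*(v - 2)*(v + 1).
c) (1 + v)*(-1 + v)*(v - 2)*(v + 1)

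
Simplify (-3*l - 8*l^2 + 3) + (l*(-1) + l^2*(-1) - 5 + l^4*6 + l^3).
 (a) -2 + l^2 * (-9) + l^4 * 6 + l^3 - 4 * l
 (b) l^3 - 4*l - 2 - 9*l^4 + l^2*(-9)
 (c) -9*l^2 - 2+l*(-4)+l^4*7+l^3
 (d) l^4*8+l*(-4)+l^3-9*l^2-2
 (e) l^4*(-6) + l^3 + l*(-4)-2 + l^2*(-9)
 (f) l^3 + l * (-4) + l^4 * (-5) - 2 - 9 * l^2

Adding the polynomials and combining like terms:
(-3*l - 8*l^2 + 3) + (l*(-1) + l^2*(-1) - 5 + l^4*6 + l^3)
= -2 + l^2 * (-9) + l^4 * 6 + l^3 - 4 * l
a) -2 + l^2 * (-9) + l^4 * 6 + l^3 - 4 * l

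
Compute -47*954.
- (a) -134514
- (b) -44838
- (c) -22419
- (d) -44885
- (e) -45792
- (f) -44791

-47 * 954 = -44838
b) -44838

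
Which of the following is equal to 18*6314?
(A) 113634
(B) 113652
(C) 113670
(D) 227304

18 * 6314 = 113652
B) 113652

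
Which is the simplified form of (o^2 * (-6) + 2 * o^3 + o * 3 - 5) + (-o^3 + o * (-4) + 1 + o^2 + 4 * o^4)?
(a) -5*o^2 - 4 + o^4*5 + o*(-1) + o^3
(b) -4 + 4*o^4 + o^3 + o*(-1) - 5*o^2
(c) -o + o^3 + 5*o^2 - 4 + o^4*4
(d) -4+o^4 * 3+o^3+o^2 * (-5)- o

Adding the polynomials and combining like terms:
(o^2*(-6) + 2*o^3 + o*3 - 5) + (-o^3 + o*(-4) + 1 + o^2 + 4*o^4)
= -4 + 4*o^4 + o^3 + o*(-1) - 5*o^2
b) -4 + 4*o^4 + o^3 + o*(-1) - 5*o^2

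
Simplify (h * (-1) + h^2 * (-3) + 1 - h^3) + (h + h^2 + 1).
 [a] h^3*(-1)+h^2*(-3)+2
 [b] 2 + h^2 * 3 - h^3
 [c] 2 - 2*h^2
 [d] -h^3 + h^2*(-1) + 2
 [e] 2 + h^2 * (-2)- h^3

Adding the polynomials and combining like terms:
(h*(-1) + h^2*(-3) + 1 - h^3) + (h + h^2 + 1)
= 2 + h^2 * (-2)- h^3
e) 2 + h^2 * (-2)- h^3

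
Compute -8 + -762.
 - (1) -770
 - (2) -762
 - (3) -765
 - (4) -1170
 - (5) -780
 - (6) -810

-8 + -762 = -770
1) -770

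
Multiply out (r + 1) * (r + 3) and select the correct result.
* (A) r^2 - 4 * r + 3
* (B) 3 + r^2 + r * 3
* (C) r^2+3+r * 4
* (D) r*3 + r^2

Expanding (r + 1) * (r + 3):
= r^2+3+r * 4
C) r^2+3+r * 4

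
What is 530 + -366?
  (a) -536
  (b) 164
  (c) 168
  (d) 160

530 + -366 = 164
b) 164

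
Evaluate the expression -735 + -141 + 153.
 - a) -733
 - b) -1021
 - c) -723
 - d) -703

First: -735 + -141 = -876
Then: -876 + 153 = -723
c) -723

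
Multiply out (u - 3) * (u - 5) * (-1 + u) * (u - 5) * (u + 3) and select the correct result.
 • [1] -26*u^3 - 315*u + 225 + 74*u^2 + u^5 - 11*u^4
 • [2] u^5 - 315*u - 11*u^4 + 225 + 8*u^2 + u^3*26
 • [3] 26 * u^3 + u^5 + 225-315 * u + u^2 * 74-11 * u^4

Expanding (u - 3) * (u - 5) * (-1 + u) * (u - 5) * (u + 3):
= 26 * u^3 + u^5 + 225-315 * u + u^2 * 74-11 * u^4
3) 26 * u^3 + u^5 + 225-315 * u + u^2 * 74-11 * u^4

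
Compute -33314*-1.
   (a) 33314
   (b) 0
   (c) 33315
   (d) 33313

-33314 * -1 = 33314
a) 33314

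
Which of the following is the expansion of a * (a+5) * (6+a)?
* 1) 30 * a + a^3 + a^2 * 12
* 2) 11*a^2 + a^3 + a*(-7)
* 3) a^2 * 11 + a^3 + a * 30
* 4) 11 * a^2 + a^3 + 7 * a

Expanding a * (a+5) * (6+a):
= a^2 * 11 + a^3 + a * 30
3) a^2 * 11 + a^3 + a * 30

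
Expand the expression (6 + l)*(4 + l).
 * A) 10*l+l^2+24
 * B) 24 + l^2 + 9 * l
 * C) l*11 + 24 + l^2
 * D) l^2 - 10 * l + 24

Expanding (6 + l)*(4 + l):
= 10*l+l^2+24
A) 10*l+l^2+24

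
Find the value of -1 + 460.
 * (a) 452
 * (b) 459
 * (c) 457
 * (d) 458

-1 + 460 = 459
b) 459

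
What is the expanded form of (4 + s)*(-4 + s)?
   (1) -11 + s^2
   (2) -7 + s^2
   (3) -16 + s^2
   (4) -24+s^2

Expanding (4 + s)*(-4 + s):
= -16 + s^2
3) -16 + s^2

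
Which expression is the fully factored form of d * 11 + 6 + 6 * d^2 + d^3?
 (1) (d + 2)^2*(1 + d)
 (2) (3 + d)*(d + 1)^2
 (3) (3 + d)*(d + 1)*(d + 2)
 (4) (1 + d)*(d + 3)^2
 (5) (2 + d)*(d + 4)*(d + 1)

We need to factor d * 11 + 6 + 6 * d^2 + d^3.
The factored form is (3 + d)*(d + 1)*(d + 2).
3) (3 + d)*(d + 1)*(d + 2)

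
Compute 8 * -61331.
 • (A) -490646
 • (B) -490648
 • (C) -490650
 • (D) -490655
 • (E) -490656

8 * -61331 = -490648
B) -490648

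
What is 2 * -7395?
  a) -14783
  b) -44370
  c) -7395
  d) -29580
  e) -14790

2 * -7395 = -14790
e) -14790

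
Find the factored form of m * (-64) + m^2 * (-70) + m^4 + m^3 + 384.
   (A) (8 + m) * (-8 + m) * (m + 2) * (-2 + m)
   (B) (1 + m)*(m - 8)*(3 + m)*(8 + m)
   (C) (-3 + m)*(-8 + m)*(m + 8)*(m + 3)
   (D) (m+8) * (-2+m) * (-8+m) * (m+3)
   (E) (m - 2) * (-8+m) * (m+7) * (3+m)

We need to factor m * (-64) + m^2 * (-70) + m^4 + m^3 + 384.
The factored form is (m+8) * (-2+m) * (-8+m) * (m+3).
D) (m+8) * (-2+m) * (-8+m) * (m+3)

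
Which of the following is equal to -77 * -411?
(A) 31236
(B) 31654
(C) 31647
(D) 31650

-77 * -411 = 31647
C) 31647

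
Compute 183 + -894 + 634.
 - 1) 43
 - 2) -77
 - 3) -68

First: 183 + -894 = -711
Then: -711 + 634 = -77
2) -77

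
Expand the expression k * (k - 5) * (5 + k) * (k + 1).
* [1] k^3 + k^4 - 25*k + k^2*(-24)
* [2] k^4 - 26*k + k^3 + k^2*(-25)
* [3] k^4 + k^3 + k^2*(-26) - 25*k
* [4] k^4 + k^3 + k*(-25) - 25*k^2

Expanding k * (k - 5) * (5 + k) * (k + 1):
= k^4 + k^3 + k*(-25) - 25*k^2
4) k^4 + k^3 + k*(-25) - 25*k^2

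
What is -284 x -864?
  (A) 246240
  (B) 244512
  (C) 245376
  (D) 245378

-284 * -864 = 245376
C) 245376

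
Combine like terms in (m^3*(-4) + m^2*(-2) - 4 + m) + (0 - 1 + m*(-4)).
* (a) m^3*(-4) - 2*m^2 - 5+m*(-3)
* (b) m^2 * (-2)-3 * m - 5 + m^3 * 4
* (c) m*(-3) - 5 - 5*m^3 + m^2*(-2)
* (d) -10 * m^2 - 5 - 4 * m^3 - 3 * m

Adding the polynomials and combining like terms:
(m^3*(-4) + m^2*(-2) - 4 + m) + (0 - 1 + m*(-4))
= m^3*(-4) - 2*m^2 - 5+m*(-3)
a) m^3*(-4) - 2*m^2 - 5+m*(-3)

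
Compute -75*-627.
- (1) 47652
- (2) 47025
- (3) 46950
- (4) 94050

-75 * -627 = 47025
2) 47025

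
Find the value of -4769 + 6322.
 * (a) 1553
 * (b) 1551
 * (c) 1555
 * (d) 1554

-4769 + 6322 = 1553
a) 1553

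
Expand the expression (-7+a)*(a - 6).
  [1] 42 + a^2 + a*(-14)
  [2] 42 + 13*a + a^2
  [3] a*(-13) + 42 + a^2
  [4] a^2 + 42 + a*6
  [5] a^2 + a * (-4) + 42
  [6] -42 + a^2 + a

Expanding (-7+a)*(a - 6):
= a*(-13) + 42 + a^2
3) a*(-13) + 42 + a^2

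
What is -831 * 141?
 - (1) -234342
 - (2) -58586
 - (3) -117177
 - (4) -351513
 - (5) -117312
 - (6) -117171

-831 * 141 = -117171
6) -117171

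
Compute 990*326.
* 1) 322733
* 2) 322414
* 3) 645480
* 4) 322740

990 * 326 = 322740
4) 322740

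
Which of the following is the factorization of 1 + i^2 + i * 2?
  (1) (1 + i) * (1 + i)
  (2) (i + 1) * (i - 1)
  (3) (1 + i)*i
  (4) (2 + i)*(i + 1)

We need to factor 1 + i^2 + i * 2.
The factored form is (1 + i) * (1 + i).
1) (1 + i) * (1 + i)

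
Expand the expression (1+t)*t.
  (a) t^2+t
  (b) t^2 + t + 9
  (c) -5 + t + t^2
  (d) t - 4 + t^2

Expanding (1+t)*t:
= t^2+t
a) t^2+t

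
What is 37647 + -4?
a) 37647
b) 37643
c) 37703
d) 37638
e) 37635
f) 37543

37647 + -4 = 37643
b) 37643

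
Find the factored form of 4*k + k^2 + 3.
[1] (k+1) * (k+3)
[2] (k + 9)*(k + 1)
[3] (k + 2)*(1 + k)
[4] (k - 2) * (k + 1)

We need to factor 4*k + k^2 + 3.
The factored form is (k+1) * (k+3).
1) (k+1) * (k+3)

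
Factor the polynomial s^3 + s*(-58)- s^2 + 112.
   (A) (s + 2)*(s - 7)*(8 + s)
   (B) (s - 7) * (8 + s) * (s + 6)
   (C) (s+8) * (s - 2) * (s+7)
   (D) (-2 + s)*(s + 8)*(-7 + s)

We need to factor s^3 + s*(-58)- s^2 + 112.
The factored form is (-2 + s)*(s + 8)*(-7 + s).
D) (-2 + s)*(s + 8)*(-7 + s)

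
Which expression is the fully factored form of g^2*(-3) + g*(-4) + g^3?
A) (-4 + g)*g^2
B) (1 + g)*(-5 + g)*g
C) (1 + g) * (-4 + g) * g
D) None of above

We need to factor g^2*(-3) + g*(-4) + g^3.
The factored form is (1 + g) * (-4 + g) * g.
C) (1 + g) * (-4 + g) * g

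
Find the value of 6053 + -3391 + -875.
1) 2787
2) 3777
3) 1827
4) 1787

First: 6053 + -3391 = 2662
Then: 2662 + -875 = 1787
4) 1787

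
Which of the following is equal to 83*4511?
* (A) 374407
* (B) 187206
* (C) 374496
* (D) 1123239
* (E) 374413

83 * 4511 = 374413
E) 374413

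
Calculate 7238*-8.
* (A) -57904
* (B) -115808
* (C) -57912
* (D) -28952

7238 * -8 = -57904
A) -57904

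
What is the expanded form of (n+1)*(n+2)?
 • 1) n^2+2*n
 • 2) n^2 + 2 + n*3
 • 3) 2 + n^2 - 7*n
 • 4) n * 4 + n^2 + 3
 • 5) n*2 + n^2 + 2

Expanding (n+1)*(n+2):
= n^2 + 2 + n*3
2) n^2 + 2 + n*3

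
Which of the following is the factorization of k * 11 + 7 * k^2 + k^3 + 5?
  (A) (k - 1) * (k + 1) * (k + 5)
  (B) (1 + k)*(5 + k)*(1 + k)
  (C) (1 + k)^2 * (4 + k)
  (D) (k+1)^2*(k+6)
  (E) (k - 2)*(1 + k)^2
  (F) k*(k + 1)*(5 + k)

We need to factor k * 11 + 7 * k^2 + k^3 + 5.
The factored form is (1 + k)*(5 + k)*(1 + k).
B) (1 + k)*(5 + k)*(1 + k)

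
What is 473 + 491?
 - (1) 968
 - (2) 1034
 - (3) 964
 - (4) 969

473 + 491 = 964
3) 964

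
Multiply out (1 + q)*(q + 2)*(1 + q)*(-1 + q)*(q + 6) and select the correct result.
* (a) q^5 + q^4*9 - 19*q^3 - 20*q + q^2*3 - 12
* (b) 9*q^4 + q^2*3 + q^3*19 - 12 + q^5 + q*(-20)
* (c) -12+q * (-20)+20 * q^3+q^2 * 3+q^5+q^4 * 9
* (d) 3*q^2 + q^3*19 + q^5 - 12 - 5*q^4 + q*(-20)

Expanding (1 + q)*(q + 2)*(1 + q)*(-1 + q)*(q + 6):
= 9*q^4 + q^2*3 + q^3*19 - 12 + q^5 + q*(-20)
b) 9*q^4 + q^2*3 + q^3*19 - 12 + q^5 + q*(-20)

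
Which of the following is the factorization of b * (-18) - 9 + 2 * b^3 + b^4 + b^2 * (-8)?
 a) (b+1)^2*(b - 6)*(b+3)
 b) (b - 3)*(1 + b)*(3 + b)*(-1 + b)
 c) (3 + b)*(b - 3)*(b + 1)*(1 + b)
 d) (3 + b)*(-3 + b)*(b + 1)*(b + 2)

We need to factor b * (-18) - 9 + 2 * b^3 + b^4 + b^2 * (-8).
The factored form is (3 + b)*(b - 3)*(b + 1)*(1 + b).
c) (3 + b)*(b - 3)*(b + 1)*(1 + b)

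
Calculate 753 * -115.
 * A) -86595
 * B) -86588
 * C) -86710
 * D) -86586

753 * -115 = -86595
A) -86595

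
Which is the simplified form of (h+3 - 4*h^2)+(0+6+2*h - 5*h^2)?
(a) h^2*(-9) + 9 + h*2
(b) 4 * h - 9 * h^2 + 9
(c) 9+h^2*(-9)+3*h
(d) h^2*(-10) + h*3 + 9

Adding the polynomials and combining like terms:
(h + 3 - 4*h^2) + (0 + 6 + 2*h - 5*h^2)
= 9+h^2*(-9)+3*h
c) 9+h^2*(-9)+3*h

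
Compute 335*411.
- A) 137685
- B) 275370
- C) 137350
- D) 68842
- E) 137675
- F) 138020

335 * 411 = 137685
A) 137685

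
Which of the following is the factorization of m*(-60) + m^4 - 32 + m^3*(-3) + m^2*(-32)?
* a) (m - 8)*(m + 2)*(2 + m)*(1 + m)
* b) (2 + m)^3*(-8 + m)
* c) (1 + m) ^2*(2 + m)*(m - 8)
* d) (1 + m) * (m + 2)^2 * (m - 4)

We need to factor m*(-60) + m^4 - 32 + m^3*(-3) + m^2*(-32).
The factored form is (m - 8)*(m + 2)*(2 + m)*(1 + m).
a) (m - 8)*(m + 2)*(2 + m)*(1 + m)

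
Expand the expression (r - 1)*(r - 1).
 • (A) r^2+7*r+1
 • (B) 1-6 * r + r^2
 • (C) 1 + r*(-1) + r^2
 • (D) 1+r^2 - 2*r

Expanding (r - 1)*(r - 1):
= 1+r^2 - 2*r
D) 1+r^2 - 2*r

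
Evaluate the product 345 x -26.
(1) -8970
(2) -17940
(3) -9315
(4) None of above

345 * -26 = -8970
1) -8970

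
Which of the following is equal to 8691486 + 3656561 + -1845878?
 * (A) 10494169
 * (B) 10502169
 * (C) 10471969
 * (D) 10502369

First: 8691486 + 3656561 = 12348047
Then: 12348047 + -1845878 = 10502169
B) 10502169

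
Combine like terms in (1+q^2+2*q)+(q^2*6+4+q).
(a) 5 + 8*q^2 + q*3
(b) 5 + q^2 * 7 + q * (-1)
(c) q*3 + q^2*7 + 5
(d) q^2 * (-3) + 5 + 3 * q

Adding the polynomials and combining like terms:
(1 + q^2 + 2*q) + (q^2*6 + 4 + q)
= q*3 + q^2*7 + 5
c) q*3 + q^2*7 + 5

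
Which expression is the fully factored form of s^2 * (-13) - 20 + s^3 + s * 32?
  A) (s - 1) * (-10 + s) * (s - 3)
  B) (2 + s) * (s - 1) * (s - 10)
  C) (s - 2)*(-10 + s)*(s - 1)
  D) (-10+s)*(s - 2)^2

We need to factor s^2 * (-13) - 20 + s^3 + s * 32.
The factored form is (s - 2)*(-10 + s)*(s - 1).
C) (s - 2)*(-10 + s)*(s - 1)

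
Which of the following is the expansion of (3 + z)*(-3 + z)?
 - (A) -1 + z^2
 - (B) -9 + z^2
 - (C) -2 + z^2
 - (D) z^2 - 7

Expanding (3 + z)*(-3 + z):
= -9 + z^2
B) -9 + z^2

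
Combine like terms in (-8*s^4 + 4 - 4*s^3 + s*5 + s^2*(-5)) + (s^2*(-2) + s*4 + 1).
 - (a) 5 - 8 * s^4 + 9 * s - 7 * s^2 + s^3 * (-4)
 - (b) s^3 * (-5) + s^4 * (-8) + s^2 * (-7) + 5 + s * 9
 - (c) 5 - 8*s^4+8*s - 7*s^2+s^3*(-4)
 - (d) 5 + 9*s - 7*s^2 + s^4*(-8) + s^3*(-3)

Adding the polynomials and combining like terms:
(-8*s^4 + 4 - 4*s^3 + s*5 + s^2*(-5)) + (s^2*(-2) + s*4 + 1)
= 5 - 8 * s^4 + 9 * s - 7 * s^2 + s^3 * (-4)
a) 5 - 8 * s^4 + 9 * s - 7 * s^2 + s^3 * (-4)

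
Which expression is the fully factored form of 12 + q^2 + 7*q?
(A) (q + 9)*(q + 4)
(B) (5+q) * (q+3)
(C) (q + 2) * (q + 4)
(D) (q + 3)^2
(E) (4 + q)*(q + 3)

We need to factor 12 + q^2 + 7*q.
The factored form is (4 + q)*(q + 3).
E) (4 + q)*(q + 3)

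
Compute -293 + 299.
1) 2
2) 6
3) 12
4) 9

-293 + 299 = 6
2) 6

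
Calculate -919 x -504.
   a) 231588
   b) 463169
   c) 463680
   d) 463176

-919 * -504 = 463176
d) 463176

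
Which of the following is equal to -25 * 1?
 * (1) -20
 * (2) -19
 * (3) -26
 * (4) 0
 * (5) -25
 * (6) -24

-25 * 1 = -25
5) -25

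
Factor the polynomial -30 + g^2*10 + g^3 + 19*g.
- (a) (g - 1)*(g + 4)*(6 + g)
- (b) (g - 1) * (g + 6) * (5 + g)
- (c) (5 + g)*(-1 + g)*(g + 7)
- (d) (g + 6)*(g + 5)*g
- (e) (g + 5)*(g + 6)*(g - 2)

We need to factor -30 + g^2*10 + g^3 + 19*g.
The factored form is (g - 1) * (g + 6) * (5 + g).
b) (g - 1) * (g + 6) * (5 + g)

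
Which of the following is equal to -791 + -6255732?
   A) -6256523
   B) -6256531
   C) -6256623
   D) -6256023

-791 + -6255732 = -6256523
A) -6256523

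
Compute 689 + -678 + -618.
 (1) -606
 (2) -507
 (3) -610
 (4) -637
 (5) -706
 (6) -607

First: 689 + -678 = 11
Then: 11 + -618 = -607
6) -607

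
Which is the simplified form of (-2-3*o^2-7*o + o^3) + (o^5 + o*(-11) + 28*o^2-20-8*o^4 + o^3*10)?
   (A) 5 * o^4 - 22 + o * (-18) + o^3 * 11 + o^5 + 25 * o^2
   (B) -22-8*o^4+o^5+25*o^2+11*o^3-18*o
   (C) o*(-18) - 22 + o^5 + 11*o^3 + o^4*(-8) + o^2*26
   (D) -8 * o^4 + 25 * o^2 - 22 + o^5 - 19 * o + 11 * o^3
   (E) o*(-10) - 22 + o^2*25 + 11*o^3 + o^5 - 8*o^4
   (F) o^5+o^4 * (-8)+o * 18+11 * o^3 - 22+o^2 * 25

Adding the polynomials and combining like terms:
(-2 - 3*o^2 - 7*o + o^3) + (o^5 + o*(-11) + 28*o^2 - 20 - 8*o^4 + o^3*10)
= -22-8*o^4+o^5+25*o^2+11*o^3-18*o
B) -22-8*o^4+o^5+25*o^2+11*o^3-18*o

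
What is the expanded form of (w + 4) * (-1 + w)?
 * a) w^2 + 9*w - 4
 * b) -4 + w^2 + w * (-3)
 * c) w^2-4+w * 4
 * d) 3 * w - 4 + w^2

Expanding (w + 4) * (-1 + w):
= 3 * w - 4 + w^2
d) 3 * w - 4 + w^2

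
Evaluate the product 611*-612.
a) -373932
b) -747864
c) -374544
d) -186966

611 * -612 = -373932
a) -373932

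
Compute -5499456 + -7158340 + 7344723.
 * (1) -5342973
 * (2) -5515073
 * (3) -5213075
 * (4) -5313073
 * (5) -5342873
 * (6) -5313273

First: -5499456 + -7158340 = -12657796
Then: -12657796 + 7344723 = -5313073
4) -5313073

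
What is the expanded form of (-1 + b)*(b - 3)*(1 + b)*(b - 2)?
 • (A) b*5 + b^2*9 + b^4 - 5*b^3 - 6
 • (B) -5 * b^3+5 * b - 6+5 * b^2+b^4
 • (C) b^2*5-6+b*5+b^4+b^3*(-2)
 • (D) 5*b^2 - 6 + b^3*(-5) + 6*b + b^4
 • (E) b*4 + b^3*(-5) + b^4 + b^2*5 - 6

Expanding (-1 + b)*(b - 3)*(1 + b)*(b - 2):
= -5 * b^3+5 * b - 6+5 * b^2+b^4
B) -5 * b^3+5 * b - 6+5 * b^2+b^4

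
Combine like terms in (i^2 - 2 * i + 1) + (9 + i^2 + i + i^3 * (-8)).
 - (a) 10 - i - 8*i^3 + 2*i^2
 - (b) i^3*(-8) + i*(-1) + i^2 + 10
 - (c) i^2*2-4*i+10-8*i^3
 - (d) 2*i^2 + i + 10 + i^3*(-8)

Adding the polynomials and combining like terms:
(i^2 - 2*i + 1) + (9 + i^2 + i + i^3*(-8))
= 10 - i - 8*i^3 + 2*i^2
a) 10 - i - 8*i^3 + 2*i^2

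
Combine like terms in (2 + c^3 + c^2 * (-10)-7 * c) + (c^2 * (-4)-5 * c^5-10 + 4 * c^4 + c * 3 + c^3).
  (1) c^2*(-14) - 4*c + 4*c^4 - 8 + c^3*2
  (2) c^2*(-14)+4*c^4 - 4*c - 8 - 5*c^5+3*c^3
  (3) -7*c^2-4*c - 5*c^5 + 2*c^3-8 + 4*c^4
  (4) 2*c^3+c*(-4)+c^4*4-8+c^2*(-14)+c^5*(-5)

Adding the polynomials and combining like terms:
(2 + c^3 + c^2*(-10) - 7*c) + (c^2*(-4) - 5*c^5 - 10 + 4*c^4 + c*3 + c^3)
= 2*c^3+c*(-4)+c^4*4-8+c^2*(-14)+c^5*(-5)
4) 2*c^3+c*(-4)+c^4*4-8+c^2*(-14)+c^5*(-5)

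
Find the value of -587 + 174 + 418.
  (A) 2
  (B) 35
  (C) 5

First: -587 + 174 = -413
Then: -413 + 418 = 5
C) 5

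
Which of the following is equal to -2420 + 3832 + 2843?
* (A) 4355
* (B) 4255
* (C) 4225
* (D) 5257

First: -2420 + 3832 = 1412
Then: 1412 + 2843 = 4255
B) 4255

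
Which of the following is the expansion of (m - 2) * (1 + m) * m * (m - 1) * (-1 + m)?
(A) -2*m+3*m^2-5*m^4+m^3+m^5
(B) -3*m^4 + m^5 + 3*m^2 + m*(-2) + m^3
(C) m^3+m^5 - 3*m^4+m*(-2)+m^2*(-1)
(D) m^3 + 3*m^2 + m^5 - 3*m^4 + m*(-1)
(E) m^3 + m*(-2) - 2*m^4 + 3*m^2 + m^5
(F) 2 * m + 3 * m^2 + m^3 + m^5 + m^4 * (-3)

Expanding (m - 2) * (1 + m) * m * (m - 1) * (-1 + m):
= -3*m^4 + m^5 + 3*m^2 + m*(-2) + m^3
B) -3*m^4 + m^5 + 3*m^2 + m*(-2) + m^3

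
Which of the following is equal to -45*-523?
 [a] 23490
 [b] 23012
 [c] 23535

-45 * -523 = 23535
c) 23535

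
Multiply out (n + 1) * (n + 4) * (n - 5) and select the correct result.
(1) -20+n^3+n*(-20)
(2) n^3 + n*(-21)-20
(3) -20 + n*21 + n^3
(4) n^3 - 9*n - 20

Expanding (n + 1) * (n + 4) * (n - 5):
= n^3 + n*(-21)-20
2) n^3 + n*(-21)-20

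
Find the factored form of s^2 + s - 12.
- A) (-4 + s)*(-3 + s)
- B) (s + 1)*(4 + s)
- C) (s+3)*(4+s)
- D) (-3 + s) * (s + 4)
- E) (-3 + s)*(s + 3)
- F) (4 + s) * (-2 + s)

We need to factor s^2 + s - 12.
The factored form is (-3 + s) * (s + 4).
D) (-3 + s) * (s + 4)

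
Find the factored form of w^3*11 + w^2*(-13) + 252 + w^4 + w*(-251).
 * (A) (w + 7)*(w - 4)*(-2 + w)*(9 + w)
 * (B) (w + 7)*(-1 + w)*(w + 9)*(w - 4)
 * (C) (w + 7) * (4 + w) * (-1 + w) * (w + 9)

We need to factor w^3*11 + w^2*(-13) + 252 + w^4 + w*(-251).
The factored form is (w + 7)*(-1 + w)*(w + 9)*(w - 4).
B) (w + 7)*(-1 + w)*(w + 9)*(w - 4)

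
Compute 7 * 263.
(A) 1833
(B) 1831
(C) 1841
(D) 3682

7 * 263 = 1841
C) 1841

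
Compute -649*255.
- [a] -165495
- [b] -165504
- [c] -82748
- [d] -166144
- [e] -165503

-649 * 255 = -165495
a) -165495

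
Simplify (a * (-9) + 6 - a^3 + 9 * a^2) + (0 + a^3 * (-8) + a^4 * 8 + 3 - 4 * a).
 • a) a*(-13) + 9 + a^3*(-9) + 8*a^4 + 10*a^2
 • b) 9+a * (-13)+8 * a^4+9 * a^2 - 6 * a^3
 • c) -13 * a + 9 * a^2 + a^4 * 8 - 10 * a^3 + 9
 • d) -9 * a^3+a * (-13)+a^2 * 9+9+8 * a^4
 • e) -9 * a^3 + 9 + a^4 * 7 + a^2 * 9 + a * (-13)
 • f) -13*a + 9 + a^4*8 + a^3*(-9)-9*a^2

Adding the polynomials and combining like terms:
(a*(-9) + 6 - a^3 + 9*a^2) + (0 + a^3*(-8) + a^4*8 + 3 - 4*a)
= -9 * a^3+a * (-13)+a^2 * 9+9+8 * a^4
d) -9 * a^3+a * (-13)+a^2 * 9+9+8 * a^4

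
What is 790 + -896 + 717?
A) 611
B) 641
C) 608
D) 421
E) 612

First: 790 + -896 = -106
Then: -106 + 717 = 611
A) 611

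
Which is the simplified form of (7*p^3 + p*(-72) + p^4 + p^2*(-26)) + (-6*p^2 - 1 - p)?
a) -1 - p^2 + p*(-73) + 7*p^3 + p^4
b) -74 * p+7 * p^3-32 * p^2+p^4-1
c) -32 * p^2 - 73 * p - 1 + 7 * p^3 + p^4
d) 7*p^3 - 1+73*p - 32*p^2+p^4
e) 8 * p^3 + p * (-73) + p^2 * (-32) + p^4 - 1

Adding the polynomials and combining like terms:
(7*p^3 + p*(-72) + p^4 + p^2*(-26)) + (-6*p^2 - 1 - p)
= -32 * p^2 - 73 * p - 1 + 7 * p^3 + p^4
c) -32 * p^2 - 73 * p - 1 + 7 * p^3 + p^4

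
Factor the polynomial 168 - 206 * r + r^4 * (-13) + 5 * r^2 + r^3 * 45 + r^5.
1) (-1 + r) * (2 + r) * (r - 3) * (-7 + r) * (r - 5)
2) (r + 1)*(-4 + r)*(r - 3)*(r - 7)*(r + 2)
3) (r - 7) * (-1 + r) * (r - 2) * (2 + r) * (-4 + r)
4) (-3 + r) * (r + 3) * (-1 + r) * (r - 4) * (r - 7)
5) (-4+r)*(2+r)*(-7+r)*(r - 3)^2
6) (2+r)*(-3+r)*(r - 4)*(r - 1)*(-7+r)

We need to factor 168 - 206 * r + r^4 * (-13) + 5 * r^2 + r^3 * 45 + r^5.
The factored form is (2+r)*(-3+r)*(r - 4)*(r - 1)*(-7+r).
6) (2+r)*(-3+r)*(r - 4)*(r - 1)*(-7+r)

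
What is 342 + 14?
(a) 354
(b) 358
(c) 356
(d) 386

342 + 14 = 356
c) 356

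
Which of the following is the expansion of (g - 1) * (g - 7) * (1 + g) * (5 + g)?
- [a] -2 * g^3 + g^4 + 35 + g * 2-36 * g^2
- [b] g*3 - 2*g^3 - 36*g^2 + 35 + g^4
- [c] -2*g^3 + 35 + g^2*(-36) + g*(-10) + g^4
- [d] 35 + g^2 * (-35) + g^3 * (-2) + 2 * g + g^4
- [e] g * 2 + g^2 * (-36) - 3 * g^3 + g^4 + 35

Expanding (g - 1) * (g - 7) * (1 + g) * (5 + g):
= -2 * g^3 + g^4 + 35 + g * 2-36 * g^2
a) -2 * g^3 + g^4 + 35 + g * 2-36 * g^2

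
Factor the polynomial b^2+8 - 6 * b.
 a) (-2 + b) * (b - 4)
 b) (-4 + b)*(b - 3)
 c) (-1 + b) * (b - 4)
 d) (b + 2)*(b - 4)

We need to factor b^2+8 - 6 * b.
The factored form is (-2 + b) * (b - 4).
a) (-2 + b) * (b - 4)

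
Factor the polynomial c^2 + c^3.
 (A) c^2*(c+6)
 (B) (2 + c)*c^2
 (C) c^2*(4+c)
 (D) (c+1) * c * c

We need to factor c^2 + c^3.
The factored form is (c+1) * c * c.
D) (c+1) * c * c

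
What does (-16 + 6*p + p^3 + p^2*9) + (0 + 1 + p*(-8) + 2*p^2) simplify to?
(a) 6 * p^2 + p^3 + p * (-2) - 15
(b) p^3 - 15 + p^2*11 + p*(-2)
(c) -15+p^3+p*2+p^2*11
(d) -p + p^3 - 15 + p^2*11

Adding the polynomials and combining like terms:
(-16 + 6*p + p^3 + p^2*9) + (0 + 1 + p*(-8) + 2*p^2)
= p^3 - 15 + p^2*11 + p*(-2)
b) p^3 - 15 + p^2*11 + p*(-2)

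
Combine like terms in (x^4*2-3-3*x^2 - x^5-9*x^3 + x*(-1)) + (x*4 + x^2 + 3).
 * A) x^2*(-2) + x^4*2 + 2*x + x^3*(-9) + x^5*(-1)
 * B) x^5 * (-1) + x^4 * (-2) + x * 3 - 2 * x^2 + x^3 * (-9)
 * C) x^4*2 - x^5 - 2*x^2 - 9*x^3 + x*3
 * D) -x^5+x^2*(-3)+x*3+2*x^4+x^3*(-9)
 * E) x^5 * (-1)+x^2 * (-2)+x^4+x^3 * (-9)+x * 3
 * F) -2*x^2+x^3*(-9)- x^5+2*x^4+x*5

Adding the polynomials and combining like terms:
(x^4*2 - 3 - 3*x^2 - x^5 - 9*x^3 + x*(-1)) + (x*4 + x^2 + 3)
= x^4*2 - x^5 - 2*x^2 - 9*x^3 + x*3
C) x^4*2 - x^5 - 2*x^2 - 9*x^3 + x*3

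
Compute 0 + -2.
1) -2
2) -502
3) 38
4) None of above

0 + -2 = -2
1) -2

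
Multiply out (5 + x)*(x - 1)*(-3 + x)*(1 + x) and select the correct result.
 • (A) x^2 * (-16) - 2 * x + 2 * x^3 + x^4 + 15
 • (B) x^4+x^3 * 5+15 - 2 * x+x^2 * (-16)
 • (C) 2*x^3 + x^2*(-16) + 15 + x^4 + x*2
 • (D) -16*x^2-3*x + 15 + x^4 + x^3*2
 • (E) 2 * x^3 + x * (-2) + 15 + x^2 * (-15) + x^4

Expanding (5 + x)*(x - 1)*(-3 + x)*(1 + x):
= x^2 * (-16) - 2 * x + 2 * x^3 + x^4 + 15
A) x^2 * (-16) - 2 * x + 2 * x^3 + x^4 + 15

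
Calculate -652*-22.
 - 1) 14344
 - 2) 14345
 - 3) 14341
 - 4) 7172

-652 * -22 = 14344
1) 14344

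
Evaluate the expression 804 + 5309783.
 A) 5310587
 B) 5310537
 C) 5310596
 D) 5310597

804 + 5309783 = 5310587
A) 5310587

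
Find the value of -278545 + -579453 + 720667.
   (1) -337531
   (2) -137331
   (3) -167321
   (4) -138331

First: -278545 + -579453 = -857998
Then: -857998 + 720667 = -137331
2) -137331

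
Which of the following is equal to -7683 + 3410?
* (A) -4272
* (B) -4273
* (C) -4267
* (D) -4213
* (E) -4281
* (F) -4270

-7683 + 3410 = -4273
B) -4273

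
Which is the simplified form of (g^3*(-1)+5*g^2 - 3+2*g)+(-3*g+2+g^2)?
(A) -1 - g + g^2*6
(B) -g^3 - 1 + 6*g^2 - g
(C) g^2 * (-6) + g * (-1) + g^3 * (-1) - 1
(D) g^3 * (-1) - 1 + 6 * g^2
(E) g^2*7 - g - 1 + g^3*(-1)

Adding the polynomials and combining like terms:
(g^3*(-1) + 5*g^2 - 3 + 2*g) + (-3*g + 2 + g^2)
= -g^3 - 1 + 6*g^2 - g
B) -g^3 - 1 + 6*g^2 - g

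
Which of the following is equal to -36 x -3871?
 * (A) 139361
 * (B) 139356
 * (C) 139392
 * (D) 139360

-36 * -3871 = 139356
B) 139356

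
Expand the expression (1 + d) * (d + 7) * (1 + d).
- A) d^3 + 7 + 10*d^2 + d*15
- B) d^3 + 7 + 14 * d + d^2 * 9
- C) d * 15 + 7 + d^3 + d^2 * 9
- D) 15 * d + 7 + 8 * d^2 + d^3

Expanding (1 + d) * (d + 7) * (1 + d):
= d * 15 + 7 + d^3 + d^2 * 9
C) d * 15 + 7 + d^3 + d^2 * 9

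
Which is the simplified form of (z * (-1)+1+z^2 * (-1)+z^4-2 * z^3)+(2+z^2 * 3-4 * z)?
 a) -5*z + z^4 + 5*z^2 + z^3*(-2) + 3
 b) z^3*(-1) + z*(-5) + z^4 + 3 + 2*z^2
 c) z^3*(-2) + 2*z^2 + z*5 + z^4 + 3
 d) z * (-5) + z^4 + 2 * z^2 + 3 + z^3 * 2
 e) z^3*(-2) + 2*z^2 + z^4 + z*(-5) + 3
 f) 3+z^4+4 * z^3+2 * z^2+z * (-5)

Adding the polynomials and combining like terms:
(z*(-1) + 1 + z^2*(-1) + z^4 - 2*z^3) + (2 + z^2*3 - 4*z)
= z^3*(-2) + 2*z^2 + z^4 + z*(-5) + 3
e) z^3*(-2) + 2*z^2 + z^4 + z*(-5) + 3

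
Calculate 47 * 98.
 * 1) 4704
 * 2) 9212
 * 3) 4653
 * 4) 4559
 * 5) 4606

47 * 98 = 4606
5) 4606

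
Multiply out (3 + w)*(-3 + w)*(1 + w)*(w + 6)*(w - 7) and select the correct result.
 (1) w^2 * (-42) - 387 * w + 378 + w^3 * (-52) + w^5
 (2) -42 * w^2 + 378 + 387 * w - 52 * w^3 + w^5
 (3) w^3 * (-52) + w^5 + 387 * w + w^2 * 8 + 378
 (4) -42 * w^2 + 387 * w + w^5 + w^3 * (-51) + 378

Expanding (3 + w)*(-3 + w)*(1 + w)*(w + 6)*(w - 7):
= -42 * w^2 + 378 + 387 * w - 52 * w^3 + w^5
2) -42 * w^2 + 378 + 387 * w - 52 * w^3 + w^5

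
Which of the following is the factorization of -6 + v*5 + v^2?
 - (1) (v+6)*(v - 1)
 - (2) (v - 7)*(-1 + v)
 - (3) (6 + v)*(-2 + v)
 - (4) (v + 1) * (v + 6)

We need to factor -6 + v*5 + v^2.
The factored form is (v+6)*(v - 1).
1) (v+6)*(v - 1)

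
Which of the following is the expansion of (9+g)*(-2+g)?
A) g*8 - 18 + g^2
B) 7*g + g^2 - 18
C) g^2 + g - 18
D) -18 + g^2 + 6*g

Expanding (9+g)*(-2+g):
= 7*g + g^2 - 18
B) 7*g + g^2 - 18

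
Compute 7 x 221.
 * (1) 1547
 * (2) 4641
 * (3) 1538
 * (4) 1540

7 * 221 = 1547
1) 1547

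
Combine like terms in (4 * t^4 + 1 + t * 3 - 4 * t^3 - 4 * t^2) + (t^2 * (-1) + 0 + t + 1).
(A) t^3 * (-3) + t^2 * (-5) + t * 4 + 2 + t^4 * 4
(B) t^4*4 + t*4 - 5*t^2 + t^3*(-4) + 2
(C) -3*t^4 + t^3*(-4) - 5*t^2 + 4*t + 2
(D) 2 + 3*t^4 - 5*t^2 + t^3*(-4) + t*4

Adding the polynomials and combining like terms:
(4*t^4 + 1 + t*3 - 4*t^3 - 4*t^2) + (t^2*(-1) + 0 + t + 1)
= t^4*4 + t*4 - 5*t^2 + t^3*(-4) + 2
B) t^4*4 + t*4 - 5*t^2 + t^3*(-4) + 2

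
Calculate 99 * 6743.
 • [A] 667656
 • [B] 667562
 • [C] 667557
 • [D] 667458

99 * 6743 = 667557
C) 667557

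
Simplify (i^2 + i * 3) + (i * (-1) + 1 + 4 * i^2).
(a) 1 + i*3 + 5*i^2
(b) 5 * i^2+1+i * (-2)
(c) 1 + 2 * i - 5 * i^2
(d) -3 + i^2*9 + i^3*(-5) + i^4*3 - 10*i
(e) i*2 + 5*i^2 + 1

Adding the polynomials and combining like terms:
(i^2 + i*3) + (i*(-1) + 1 + 4*i^2)
= i*2 + 5*i^2 + 1
e) i*2 + 5*i^2 + 1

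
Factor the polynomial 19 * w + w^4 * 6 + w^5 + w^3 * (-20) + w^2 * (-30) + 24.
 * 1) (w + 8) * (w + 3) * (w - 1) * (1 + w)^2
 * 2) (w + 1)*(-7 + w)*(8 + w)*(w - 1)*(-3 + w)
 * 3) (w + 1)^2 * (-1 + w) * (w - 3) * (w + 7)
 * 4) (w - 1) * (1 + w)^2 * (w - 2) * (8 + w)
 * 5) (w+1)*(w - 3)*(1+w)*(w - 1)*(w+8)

We need to factor 19 * w + w^4 * 6 + w^5 + w^3 * (-20) + w^2 * (-30) + 24.
The factored form is (w+1)*(w - 3)*(1+w)*(w - 1)*(w+8).
5) (w+1)*(w - 3)*(1+w)*(w - 1)*(w+8)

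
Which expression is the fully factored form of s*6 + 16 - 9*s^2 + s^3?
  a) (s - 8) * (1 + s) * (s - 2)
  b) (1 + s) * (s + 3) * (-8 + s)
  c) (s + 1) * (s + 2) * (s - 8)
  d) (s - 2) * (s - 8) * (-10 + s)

We need to factor s*6 + 16 - 9*s^2 + s^3.
The factored form is (s - 8) * (1 + s) * (s - 2).
a) (s - 8) * (1 + s) * (s - 2)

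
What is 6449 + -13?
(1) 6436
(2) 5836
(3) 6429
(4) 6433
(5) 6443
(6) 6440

6449 + -13 = 6436
1) 6436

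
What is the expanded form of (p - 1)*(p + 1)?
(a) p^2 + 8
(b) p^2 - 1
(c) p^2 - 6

Expanding (p - 1)*(p + 1):
= p^2 - 1
b) p^2 - 1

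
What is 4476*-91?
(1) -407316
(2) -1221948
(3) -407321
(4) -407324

4476 * -91 = -407316
1) -407316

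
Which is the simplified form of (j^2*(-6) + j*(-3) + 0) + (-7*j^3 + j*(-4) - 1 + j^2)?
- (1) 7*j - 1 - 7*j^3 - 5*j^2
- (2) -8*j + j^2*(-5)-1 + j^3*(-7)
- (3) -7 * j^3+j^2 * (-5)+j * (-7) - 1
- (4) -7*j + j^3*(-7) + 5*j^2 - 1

Adding the polynomials and combining like terms:
(j^2*(-6) + j*(-3) + 0) + (-7*j^3 + j*(-4) - 1 + j^2)
= -7 * j^3+j^2 * (-5)+j * (-7) - 1
3) -7 * j^3+j^2 * (-5)+j * (-7) - 1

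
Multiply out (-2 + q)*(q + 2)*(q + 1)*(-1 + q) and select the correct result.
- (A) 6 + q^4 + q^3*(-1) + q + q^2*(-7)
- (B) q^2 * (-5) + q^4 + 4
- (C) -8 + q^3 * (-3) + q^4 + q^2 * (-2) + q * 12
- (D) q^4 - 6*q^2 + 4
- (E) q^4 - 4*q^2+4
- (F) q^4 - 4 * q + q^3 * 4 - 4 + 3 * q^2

Expanding (-2 + q)*(q + 2)*(q + 1)*(-1 + q):
= q^2 * (-5) + q^4 + 4
B) q^2 * (-5) + q^4 + 4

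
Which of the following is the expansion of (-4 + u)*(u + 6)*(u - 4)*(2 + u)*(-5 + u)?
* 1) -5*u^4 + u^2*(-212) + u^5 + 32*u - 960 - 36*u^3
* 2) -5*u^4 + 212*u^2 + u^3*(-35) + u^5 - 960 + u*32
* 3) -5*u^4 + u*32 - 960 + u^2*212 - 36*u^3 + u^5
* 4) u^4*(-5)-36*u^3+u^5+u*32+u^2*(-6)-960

Expanding (-4 + u)*(u + 6)*(u - 4)*(2 + u)*(-5 + u):
= -5*u^4 + u*32 - 960 + u^2*212 - 36*u^3 + u^5
3) -5*u^4 + u*32 - 960 + u^2*212 - 36*u^3 + u^5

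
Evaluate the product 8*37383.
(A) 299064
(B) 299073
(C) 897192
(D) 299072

8 * 37383 = 299064
A) 299064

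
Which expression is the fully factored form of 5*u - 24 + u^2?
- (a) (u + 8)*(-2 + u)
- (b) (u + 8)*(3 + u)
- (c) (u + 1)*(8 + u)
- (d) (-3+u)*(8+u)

We need to factor 5*u - 24 + u^2.
The factored form is (-3+u)*(8+u).
d) (-3+u)*(8+u)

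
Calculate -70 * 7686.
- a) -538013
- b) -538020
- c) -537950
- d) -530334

-70 * 7686 = -538020
b) -538020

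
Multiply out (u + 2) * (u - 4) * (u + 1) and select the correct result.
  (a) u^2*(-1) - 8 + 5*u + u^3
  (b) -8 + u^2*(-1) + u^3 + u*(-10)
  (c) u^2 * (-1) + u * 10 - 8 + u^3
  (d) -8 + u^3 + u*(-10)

Expanding (u + 2) * (u - 4) * (u + 1):
= -8 + u^2*(-1) + u^3 + u*(-10)
b) -8 + u^2*(-1) + u^3 + u*(-10)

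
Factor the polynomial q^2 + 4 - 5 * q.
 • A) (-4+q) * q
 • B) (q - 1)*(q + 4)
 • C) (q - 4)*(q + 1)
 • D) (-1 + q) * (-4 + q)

We need to factor q^2 + 4 - 5 * q.
The factored form is (-1 + q) * (-4 + q).
D) (-1 + q) * (-4 + q)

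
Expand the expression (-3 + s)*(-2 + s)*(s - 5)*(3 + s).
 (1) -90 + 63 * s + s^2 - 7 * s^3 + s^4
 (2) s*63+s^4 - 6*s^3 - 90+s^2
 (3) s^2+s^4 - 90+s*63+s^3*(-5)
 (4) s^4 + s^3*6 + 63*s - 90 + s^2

Expanding (-3 + s)*(-2 + s)*(s - 5)*(3 + s):
= -90 + 63 * s + s^2 - 7 * s^3 + s^4
1) -90 + 63 * s + s^2 - 7 * s^3 + s^4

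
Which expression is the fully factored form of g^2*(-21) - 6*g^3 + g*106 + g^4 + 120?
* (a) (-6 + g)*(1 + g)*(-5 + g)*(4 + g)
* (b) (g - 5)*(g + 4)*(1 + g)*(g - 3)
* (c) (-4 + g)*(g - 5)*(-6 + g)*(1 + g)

We need to factor g^2*(-21) - 6*g^3 + g*106 + g^4 + 120.
The factored form is (-6 + g)*(1 + g)*(-5 + g)*(4 + g).
a) (-6 + g)*(1 + g)*(-5 + g)*(4 + g)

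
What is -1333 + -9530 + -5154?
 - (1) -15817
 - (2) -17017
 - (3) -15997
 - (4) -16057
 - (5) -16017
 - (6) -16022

First: -1333 + -9530 = -10863
Then: -10863 + -5154 = -16017
5) -16017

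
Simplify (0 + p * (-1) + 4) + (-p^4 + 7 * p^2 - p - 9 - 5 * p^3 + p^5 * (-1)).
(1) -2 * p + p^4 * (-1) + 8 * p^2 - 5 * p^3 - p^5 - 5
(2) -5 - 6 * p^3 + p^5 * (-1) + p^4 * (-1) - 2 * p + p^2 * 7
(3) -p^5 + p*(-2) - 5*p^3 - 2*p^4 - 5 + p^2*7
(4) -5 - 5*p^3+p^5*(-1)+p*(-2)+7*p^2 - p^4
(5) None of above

Adding the polynomials and combining like terms:
(0 + p*(-1) + 4) + (-p^4 + 7*p^2 - p - 9 - 5*p^3 + p^5*(-1))
= -5 - 5*p^3+p^5*(-1)+p*(-2)+7*p^2 - p^4
4) -5 - 5*p^3+p^5*(-1)+p*(-2)+7*p^2 - p^4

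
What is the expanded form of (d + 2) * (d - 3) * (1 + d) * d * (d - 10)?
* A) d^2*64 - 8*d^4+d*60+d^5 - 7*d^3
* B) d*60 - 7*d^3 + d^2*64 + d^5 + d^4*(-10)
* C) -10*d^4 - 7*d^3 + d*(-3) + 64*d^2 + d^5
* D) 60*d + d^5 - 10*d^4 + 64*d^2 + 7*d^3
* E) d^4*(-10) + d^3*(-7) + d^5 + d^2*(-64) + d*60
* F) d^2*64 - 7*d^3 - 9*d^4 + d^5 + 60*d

Expanding (d + 2) * (d - 3) * (1 + d) * d * (d - 10):
= d*60 - 7*d^3 + d^2*64 + d^5 + d^4*(-10)
B) d*60 - 7*d^3 + d^2*64 + d^5 + d^4*(-10)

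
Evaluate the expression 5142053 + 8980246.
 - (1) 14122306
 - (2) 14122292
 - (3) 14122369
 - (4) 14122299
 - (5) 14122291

5142053 + 8980246 = 14122299
4) 14122299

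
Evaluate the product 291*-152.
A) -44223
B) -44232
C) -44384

291 * -152 = -44232
B) -44232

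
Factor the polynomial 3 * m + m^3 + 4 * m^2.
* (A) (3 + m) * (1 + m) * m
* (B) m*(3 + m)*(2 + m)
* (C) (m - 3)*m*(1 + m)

We need to factor 3 * m + m^3 + 4 * m^2.
The factored form is (3 + m) * (1 + m) * m.
A) (3 + m) * (1 + m) * m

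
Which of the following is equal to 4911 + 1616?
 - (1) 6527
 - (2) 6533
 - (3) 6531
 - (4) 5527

4911 + 1616 = 6527
1) 6527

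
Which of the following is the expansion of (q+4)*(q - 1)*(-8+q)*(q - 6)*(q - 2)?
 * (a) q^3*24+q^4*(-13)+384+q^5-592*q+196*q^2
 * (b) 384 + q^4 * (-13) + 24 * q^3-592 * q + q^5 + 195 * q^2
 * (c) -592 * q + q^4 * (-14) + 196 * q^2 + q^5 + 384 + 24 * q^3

Expanding (q+4)*(q - 1)*(-8+q)*(q - 6)*(q - 2):
= q^3*24+q^4*(-13)+384+q^5-592*q+196*q^2
a) q^3*24+q^4*(-13)+384+q^5-592*q+196*q^2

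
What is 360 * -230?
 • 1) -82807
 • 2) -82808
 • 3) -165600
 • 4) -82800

360 * -230 = -82800
4) -82800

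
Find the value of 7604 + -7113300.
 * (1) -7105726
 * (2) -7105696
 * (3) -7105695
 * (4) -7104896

7604 + -7113300 = -7105696
2) -7105696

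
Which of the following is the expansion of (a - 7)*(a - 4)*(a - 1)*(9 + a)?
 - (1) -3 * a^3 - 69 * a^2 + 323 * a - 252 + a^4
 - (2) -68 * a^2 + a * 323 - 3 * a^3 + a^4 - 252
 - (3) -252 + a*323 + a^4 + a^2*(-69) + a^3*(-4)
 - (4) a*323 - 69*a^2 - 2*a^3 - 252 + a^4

Expanding (a - 7)*(a - 4)*(a - 1)*(9 + a):
= -3 * a^3 - 69 * a^2 + 323 * a - 252 + a^4
1) -3 * a^3 - 69 * a^2 + 323 * a - 252 + a^4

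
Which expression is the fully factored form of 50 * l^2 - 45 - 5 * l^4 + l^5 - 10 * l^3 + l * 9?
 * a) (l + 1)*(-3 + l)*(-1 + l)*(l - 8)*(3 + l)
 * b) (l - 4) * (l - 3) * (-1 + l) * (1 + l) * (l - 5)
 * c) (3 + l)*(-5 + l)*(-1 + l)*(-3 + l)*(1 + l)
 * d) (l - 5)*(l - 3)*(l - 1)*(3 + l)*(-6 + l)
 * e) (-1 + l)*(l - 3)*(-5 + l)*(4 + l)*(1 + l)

We need to factor 50 * l^2 - 45 - 5 * l^4 + l^5 - 10 * l^3 + l * 9.
The factored form is (3 + l)*(-5 + l)*(-1 + l)*(-3 + l)*(1 + l).
c) (3 + l)*(-5 + l)*(-1 + l)*(-3 + l)*(1 + l)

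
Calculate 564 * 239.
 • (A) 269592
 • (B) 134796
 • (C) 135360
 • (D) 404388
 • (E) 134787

564 * 239 = 134796
B) 134796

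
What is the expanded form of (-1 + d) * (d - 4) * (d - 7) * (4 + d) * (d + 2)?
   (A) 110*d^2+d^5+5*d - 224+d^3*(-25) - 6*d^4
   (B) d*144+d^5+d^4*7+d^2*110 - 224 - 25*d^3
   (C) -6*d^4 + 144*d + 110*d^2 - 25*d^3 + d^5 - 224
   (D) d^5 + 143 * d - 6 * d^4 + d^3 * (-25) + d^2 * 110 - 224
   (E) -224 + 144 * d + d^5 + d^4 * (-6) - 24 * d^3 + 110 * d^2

Expanding (-1 + d) * (d - 4) * (d - 7) * (4 + d) * (d + 2):
= -6*d^4 + 144*d + 110*d^2 - 25*d^3 + d^5 - 224
C) -6*d^4 + 144*d + 110*d^2 - 25*d^3 + d^5 - 224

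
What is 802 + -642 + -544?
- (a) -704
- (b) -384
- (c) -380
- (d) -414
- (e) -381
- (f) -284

First: 802 + -642 = 160
Then: 160 + -544 = -384
b) -384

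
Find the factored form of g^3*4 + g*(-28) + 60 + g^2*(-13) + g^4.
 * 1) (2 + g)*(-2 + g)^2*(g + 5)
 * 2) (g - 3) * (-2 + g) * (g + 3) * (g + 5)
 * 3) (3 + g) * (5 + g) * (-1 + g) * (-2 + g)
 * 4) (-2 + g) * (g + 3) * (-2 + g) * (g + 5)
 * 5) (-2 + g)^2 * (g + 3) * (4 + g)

We need to factor g^3*4 + g*(-28) + 60 + g^2*(-13) + g^4.
The factored form is (-2 + g) * (g + 3) * (-2 + g) * (g + 5).
4) (-2 + g) * (g + 3) * (-2 + g) * (g + 5)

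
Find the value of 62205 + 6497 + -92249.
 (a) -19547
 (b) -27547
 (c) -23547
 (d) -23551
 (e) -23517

First: 62205 + 6497 = 68702
Then: 68702 + -92249 = -23547
c) -23547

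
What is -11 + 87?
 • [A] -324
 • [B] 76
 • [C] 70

-11 + 87 = 76
B) 76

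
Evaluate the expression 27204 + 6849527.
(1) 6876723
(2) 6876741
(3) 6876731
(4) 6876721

27204 + 6849527 = 6876731
3) 6876731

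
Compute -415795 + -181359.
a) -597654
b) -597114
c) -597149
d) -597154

-415795 + -181359 = -597154
d) -597154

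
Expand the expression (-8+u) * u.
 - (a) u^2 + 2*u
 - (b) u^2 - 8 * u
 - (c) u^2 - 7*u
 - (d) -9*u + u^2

Expanding (-8+u) * u:
= u^2 - 8 * u
b) u^2 - 8 * u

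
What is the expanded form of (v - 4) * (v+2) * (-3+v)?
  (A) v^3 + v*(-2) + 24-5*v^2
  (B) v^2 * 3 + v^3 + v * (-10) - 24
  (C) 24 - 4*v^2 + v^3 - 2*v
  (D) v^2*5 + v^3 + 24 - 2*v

Expanding (v - 4) * (v+2) * (-3+v):
= v^3 + v*(-2) + 24-5*v^2
A) v^3 + v*(-2) + 24-5*v^2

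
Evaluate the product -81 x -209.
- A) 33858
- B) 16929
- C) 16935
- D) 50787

-81 * -209 = 16929
B) 16929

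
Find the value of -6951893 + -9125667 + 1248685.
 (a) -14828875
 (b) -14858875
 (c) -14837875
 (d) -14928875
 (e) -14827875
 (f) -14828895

First: -6951893 + -9125667 = -16077560
Then: -16077560 + 1248685 = -14828875
a) -14828875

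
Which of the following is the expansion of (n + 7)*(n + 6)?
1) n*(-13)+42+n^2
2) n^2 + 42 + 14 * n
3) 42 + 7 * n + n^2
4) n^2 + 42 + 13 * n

Expanding (n + 7)*(n + 6):
= n^2 + 42 + 13 * n
4) n^2 + 42 + 13 * n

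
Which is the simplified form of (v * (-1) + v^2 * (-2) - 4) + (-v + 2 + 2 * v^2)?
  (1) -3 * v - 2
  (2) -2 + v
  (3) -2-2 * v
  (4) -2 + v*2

Adding the polynomials and combining like terms:
(v*(-1) + v^2*(-2) - 4) + (-v + 2 + 2*v^2)
= -2-2 * v
3) -2-2 * v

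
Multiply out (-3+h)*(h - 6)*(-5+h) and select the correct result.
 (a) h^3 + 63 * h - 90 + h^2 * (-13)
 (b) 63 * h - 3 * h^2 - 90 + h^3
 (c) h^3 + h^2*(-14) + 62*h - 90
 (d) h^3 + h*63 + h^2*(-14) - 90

Expanding (-3+h)*(h - 6)*(-5+h):
= h^3 + h*63 + h^2*(-14) - 90
d) h^3 + h*63 + h^2*(-14) - 90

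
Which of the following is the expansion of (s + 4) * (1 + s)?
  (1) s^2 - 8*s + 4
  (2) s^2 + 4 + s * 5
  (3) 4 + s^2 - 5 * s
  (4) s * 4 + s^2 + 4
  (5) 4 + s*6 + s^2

Expanding (s + 4) * (1 + s):
= s^2 + 4 + s * 5
2) s^2 + 4 + s * 5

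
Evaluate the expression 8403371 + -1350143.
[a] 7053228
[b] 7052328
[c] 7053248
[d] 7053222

8403371 + -1350143 = 7053228
a) 7053228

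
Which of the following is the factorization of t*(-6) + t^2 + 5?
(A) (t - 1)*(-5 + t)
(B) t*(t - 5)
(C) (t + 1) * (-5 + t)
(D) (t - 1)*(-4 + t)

We need to factor t*(-6) + t^2 + 5.
The factored form is (t - 1)*(-5 + t).
A) (t - 1)*(-5 + t)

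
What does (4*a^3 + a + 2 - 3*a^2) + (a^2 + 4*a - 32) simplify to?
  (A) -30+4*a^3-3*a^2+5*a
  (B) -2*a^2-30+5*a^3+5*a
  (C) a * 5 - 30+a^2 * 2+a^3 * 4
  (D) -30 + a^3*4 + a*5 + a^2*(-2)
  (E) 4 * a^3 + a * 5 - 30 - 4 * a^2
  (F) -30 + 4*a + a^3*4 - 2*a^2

Adding the polynomials and combining like terms:
(4*a^3 + a + 2 - 3*a^2) + (a^2 + 4*a - 32)
= -30 + a^3*4 + a*5 + a^2*(-2)
D) -30 + a^3*4 + a*5 + a^2*(-2)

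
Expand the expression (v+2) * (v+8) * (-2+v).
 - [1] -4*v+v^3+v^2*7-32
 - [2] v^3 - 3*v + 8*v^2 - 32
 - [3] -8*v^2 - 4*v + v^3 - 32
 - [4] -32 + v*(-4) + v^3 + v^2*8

Expanding (v+2) * (v+8) * (-2+v):
= -32 + v*(-4) + v^3 + v^2*8
4) -32 + v*(-4) + v^3 + v^2*8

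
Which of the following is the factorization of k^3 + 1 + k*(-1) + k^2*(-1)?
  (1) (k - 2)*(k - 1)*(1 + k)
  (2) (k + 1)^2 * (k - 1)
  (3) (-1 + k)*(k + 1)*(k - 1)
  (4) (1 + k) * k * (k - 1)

We need to factor k^3 + 1 + k*(-1) + k^2*(-1).
The factored form is (-1 + k)*(k + 1)*(k - 1).
3) (-1 + k)*(k + 1)*(k - 1)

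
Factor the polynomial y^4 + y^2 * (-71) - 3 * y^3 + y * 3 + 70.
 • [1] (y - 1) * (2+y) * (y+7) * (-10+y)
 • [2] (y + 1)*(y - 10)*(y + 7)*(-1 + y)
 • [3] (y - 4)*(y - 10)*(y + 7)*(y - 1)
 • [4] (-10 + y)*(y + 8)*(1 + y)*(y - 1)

We need to factor y^4 + y^2 * (-71) - 3 * y^3 + y * 3 + 70.
The factored form is (y + 1)*(y - 10)*(y + 7)*(-1 + y).
2) (y + 1)*(y - 10)*(y + 7)*(-1 + y)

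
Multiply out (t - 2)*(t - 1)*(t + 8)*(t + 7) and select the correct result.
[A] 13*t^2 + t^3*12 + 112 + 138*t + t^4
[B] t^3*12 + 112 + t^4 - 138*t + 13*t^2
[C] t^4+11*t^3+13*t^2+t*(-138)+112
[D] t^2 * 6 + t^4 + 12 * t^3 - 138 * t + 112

Expanding (t - 2)*(t - 1)*(t + 8)*(t + 7):
= t^3*12 + 112 + t^4 - 138*t + 13*t^2
B) t^3*12 + 112 + t^4 - 138*t + 13*t^2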